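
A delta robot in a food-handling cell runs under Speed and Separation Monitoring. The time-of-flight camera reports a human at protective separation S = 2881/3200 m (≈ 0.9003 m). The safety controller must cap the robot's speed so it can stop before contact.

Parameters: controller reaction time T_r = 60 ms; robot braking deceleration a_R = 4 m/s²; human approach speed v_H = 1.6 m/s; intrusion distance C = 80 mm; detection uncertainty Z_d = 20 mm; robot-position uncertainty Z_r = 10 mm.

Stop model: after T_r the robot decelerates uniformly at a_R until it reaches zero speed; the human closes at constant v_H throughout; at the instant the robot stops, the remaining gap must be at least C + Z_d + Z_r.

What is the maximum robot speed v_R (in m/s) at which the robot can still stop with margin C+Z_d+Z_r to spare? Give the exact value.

v_R_max = 23/20 m/s = 1.1500 m/s

at the boundary: (1/8)·v² + (23/50)·v + (-11109/16000) = 0
  disc = (23/50)² − 4·(1/8)·(-11109/16000) = 89401/160000 ; √disc = 299/400
  v_R = (−(23/50) + 299/400) / (2·(1/8)) = 23/20 m/s
check:
T_s = v_R/a_R = (23/20)/4 = 0.2875 s
reaction-phase robot travel = 1.1500·0.0600 = 0.0690 m
braking distance = 1.1500²/(2·4.0000) = 0.1653 m
person approaches 1.6000·(0.0600+0.2875) = 0.5560 m
margins: 0.0800+0.0200+0.0100 = 0.1100 m
sum ≈ 0.0690+0.1653+0.5560+0.1100 ≈ 0.9003 m = S ✓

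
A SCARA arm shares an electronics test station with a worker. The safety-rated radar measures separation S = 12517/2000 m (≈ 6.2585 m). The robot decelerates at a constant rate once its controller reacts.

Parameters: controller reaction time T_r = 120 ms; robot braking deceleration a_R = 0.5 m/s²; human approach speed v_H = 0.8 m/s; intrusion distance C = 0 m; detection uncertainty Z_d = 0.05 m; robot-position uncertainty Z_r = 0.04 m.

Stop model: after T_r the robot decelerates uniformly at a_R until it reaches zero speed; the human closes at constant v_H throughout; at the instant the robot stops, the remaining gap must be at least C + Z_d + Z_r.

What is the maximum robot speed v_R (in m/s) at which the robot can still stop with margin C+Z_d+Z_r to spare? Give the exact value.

v_R_max = 7/4 m/s = 1.7500 m/s

quadratic (1)·v² + (43/25)·v + (-2429/400) = 0
  disc = (43/25)² − 4·(1)·(-2429/400) = 68121/2500 ; √disc = 261/50
  v_R = (−(43/25) + 261/50) / (2·(1)) = 7/4 m/s
check:
braking lasts T_s = (7/4)/(1/2) = 3.5000 s
reaction-phase robot travel = 1.7500·0.1200 = 0.2100 m
robot under decel: 1.7500²/(2·0.5000) = 3.0625 m
human over T_r+T_s: 0.8000·(0.1200+3.5000) = 2.8960 m
margins: 0.0000+0.0500+0.0400 = 0.0900 m
sum ≈ 0.2100+3.0625+2.8960+0.0900 ≈ 6.2585 m = S ✓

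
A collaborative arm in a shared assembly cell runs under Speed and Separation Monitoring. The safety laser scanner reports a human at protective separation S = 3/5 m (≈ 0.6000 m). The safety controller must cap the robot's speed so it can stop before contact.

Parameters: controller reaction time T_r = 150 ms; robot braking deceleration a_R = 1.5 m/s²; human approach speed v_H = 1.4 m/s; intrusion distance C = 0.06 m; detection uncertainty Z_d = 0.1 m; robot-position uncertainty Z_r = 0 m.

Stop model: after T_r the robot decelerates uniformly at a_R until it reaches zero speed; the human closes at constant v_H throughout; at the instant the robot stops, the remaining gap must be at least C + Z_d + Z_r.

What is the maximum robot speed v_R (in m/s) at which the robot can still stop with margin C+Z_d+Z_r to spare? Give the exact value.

collect terms ⇒ (1/3)·v_R² + (13/12)·v_R + (-23/100) = 0
  disc = (13/12)² − 4·(1/3)·(-23/100) = 5329/3600 ; √disc = 73/60
  v_R = (−(13/12) + 73/60) / (2·(1/3)) = 1/5 m/s
check:
stop time T_s = (1/5)/(3/2) = 0.1333 s
robot in T_r: 0.2000·0.1500 = 0.0300 m
braking distance = 0.2000²/(2·1.5000) = 0.0133 m
human over T_r+T_s: 1.4000·(0.1500+0.1333) = 0.3967 m
C+Z_d+Z_r = 0.0600+0.1000+0.0000 = 0.1600 m
sum ≈ 0.0300+0.0133+0.3967+0.1600 ≈ 0.6000 m = S ✓

v_R_max = 1/5 m/s = 0.2000 m/s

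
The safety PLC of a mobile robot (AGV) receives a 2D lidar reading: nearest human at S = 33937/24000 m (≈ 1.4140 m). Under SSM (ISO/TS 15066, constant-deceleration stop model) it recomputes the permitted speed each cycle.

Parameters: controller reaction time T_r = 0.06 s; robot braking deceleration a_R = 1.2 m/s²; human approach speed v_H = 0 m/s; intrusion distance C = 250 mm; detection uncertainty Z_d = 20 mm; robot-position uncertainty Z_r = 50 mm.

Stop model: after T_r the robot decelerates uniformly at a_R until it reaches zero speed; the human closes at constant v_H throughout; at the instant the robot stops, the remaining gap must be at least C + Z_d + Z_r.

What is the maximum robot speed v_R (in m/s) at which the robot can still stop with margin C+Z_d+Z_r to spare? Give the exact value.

collect terms ⇒ (5/12)·v_R² + (3/50)·v_R + (-26257/24000) = 0
  disc = (3/50)² − 4·(5/12)·(-26257/24000) = 657721/360000 ; √disc = 811/600
  v_R = (−(3/50) + 811/600) / (2·(5/12)) = 31/20 m/s
check:
stop time T_s = (31/20)/(6/5) = 1.2917 s
robot in T_r: 1.5500·0.0600 = 0.0930 m
robot covers 1.5500·1.2917 − ½·1.2000·1.2917² = 1.0010 m while stopping
human over T_r+T_s: 0.0000·(0.0600+1.2917) = 0.0000 m
margins: 0.2500+0.0200+0.0500 = 0.3200 m
sum ≈ 0.0930+1.0010+0.0000+0.3200 ≈ 1.4140 m = S ✓

v_R_max = 31/20 m/s = 1.5500 m/s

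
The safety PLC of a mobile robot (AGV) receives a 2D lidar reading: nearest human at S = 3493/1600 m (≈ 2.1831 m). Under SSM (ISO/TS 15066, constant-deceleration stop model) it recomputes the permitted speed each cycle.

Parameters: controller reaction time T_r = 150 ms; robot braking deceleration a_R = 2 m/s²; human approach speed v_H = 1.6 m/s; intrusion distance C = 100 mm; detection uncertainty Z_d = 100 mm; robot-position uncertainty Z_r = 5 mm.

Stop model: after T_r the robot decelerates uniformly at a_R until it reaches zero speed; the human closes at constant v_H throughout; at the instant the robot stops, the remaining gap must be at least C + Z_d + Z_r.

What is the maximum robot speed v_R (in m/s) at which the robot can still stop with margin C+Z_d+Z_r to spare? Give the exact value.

v_R_max = 27/20 m/s = 1.3500 m/s

quadratic (1/4)·v² + (19/20)·v + (-2781/1600) = 0
  disc = (19/20)² − 4·(1/4)·(-2781/1600) = 169/64 ; √disc = 13/8
  v_R = (−(19/20) + 13/8) / (2·(1/4)) = 27/20 m/s
check:
stop time T_s = (27/20)/2 = 0.6750 s
robot covers v_R·T_r = 1.3500·0.1500 = 0.2025 m before braking
braking distance = 1.3500²/(2·2.0000) = 0.4556 m
human closes 1.6000·0.8250 = 1.3200 m
C+Z_d+Z_r = 0.1000+0.1000+0.0050 = 0.2050 m
sum ≈ 0.2025+0.4556+1.3200+0.2050 ≈ 2.1831 m = S ✓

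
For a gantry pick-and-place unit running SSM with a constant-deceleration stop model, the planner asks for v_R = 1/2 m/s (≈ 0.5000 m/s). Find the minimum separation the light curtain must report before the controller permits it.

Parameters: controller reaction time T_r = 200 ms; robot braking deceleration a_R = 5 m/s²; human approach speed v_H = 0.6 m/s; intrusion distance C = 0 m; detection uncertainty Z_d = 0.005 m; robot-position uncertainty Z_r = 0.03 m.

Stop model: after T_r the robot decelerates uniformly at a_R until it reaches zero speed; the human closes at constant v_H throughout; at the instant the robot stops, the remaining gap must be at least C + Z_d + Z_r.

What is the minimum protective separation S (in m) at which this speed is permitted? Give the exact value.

S_min = 17/50 m = 0.3400 m

T_s = v_R/a_R = (1/2)/5 = 0.1000 s
robot covers v_R·T_r = 0.5000·0.2000 = 0.1000 m before braking
robot covers 0.5000·0.1000 − ½·5.0000·0.1000² = 0.0250 m while stopping
human over T_r+T_s: 0.6000·(0.2000+0.1000) = 0.1800 m
C+Z_d+Z_r = 0.0000+0.0050+0.0300 = 0.0350 m
S_min ≈ 0.1000+0.0250+0.1800+0.0350  ⇒  S_min = 17/50 m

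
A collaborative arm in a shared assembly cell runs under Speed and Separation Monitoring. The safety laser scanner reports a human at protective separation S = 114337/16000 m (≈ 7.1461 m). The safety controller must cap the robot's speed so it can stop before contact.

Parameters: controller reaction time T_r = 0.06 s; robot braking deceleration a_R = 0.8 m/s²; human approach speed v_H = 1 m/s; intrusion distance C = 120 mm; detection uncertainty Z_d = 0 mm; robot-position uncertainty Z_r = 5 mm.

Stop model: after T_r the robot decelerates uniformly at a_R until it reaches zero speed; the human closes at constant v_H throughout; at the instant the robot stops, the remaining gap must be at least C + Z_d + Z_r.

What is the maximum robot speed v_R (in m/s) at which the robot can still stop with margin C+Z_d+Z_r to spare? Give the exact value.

v_R_max = 49/20 m/s = 2.4500 m/s

collect terms ⇒ (5/8)·v_R² + (131/100)·v_R + (-111377/16000) = 0
  disc = (131/100)² − 4·(5/8)·(-111377/16000) = 3059001/160000 ; √disc = 1749/400
  v_R = (−(131/100) + 1749/400) / (2·(5/8)) = 49/20 m/s
check:
T_s = v_R/a_R = (49/20)/(4/5) = 3.0625 s
robot in T_r: 2.4500·0.0600 = 0.1470 m
robot covers 2.4500·3.0625 − ½·0.8000·3.0625² = 3.7516 m while stopping
human over T_r+T_s: 1.0000·(0.0600+3.0625) = 3.1225 m
margins: 0.1200+0.0000+0.0050 = 0.1250 m
sum ≈ 0.1470+3.7516+3.1225+0.1250 ≈ 7.1461 m = S ✓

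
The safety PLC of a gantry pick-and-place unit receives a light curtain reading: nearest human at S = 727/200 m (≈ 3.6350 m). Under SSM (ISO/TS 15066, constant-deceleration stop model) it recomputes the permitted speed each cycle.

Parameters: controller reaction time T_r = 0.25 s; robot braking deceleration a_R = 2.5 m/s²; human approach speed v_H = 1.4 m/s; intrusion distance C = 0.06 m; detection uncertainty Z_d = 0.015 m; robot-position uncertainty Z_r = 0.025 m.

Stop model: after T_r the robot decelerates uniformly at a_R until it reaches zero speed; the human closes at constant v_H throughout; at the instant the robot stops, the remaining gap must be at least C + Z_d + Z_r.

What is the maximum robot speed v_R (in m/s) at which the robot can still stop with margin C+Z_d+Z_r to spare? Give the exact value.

at the boundary: (1/5)·v² + (81/100)·v + (-637/200) = 0
  disc = (81/100)² − 4·(1/5)·(-637/200) = 32041/10000 ; √disc = 179/100
  v_R = (−(81/100) + 179/100) / (2·(1/5)) = 49/20 m/s
check:
braking lasts T_s = (49/20)/(5/2) = 0.9800 s
robot covers v_R·T_r = 2.4500·0.2500 = 0.6125 m before braking
robot under decel: 2.4500²/(2·2.5000) = 1.2005 m
person approaches 1.4000·(0.2500+0.9800) = 1.7220 m
residual clearance needed = 0.0600+0.0150+0.0250 = 0.1000 m
sum ≈ 0.6125+1.2005+1.7220+0.1000 ≈ 3.6350 m = S ✓

v_R_max = 49/20 m/s = 2.4500 m/s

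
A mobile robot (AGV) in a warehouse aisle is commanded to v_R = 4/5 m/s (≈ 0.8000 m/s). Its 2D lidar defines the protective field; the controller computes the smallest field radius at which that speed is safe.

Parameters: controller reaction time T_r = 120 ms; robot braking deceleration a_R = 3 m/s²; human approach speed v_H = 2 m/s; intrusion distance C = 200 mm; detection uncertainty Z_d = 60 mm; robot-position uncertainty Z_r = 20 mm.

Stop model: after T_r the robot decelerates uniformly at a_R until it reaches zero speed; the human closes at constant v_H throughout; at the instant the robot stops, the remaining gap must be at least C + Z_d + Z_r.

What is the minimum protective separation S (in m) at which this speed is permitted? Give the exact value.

S_min = 157/125 m = 1.2560 m

braking lasts T_s = (4/5)/3 = 0.2667 s
robot covers v_R·T_r = 0.8000·0.1200 = 0.0960 m before braking
braking distance = 0.8000²/(2·3.0000) = 0.1067 m
human closes 2.0000·0.3867 = 0.7733 m
C+Z_d+Z_r = 0.2000+0.0600+0.0200 = 0.2800 m
S_min ≈ 0.0960+0.1067+0.7733+0.2800  ⇒  S_min = 157/125 m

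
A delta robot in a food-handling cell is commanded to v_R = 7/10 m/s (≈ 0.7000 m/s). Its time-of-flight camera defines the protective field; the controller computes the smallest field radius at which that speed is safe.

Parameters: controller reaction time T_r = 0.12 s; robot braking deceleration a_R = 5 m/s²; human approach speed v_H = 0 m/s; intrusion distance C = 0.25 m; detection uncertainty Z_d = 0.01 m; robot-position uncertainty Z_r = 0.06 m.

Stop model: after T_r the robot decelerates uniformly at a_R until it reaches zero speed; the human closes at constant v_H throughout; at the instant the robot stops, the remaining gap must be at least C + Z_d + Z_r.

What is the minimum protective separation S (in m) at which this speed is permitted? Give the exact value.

S_min = 453/1000 m = 0.4530 m

T_s = v_R/a_R = (7/10)/5 = 0.1400 s
robot covers v_R·T_r = 0.7000·0.1200 = 0.0840 m before braking
robot covers 0.7000·0.1400 − ½·5.0000·0.1400² = 0.0490 m while stopping
human over T_r+T_s: 0.0000·(0.1200+0.1400) = 0.0000 m
C+Z_d+Z_r = 0.2500+0.0100+0.0600 = 0.3200 m
S_min ≈ 0.0840+0.0490+0.0000+0.3200  ⇒  S_min = 453/1000 m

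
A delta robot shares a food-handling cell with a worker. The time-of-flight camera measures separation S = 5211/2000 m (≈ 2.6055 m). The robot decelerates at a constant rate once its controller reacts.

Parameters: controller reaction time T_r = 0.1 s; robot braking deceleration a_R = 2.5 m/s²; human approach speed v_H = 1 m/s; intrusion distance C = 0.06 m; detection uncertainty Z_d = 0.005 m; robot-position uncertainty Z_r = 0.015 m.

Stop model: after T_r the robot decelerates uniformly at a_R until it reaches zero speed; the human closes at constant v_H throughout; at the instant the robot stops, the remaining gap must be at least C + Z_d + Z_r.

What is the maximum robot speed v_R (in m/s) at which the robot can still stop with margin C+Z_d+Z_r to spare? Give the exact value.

v_R_max = 49/20 m/s = 2.4500 m/s

collect terms ⇒ (1/5)·v_R² + (1/2)·v_R + (-4851/2000) = 0
  disc = (1/2)² − 4·(1/5)·(-4851/2000) = 1369/625 ; √disc = 37/25
  v_R = (−(1/2) + 37/25) / (2·(1/5)) = 49/20 m/s
check:
T_s = v_R/a_R = (49/20)/(5/2) = 0.9800 s
robot covers v_R·T_r = 2.4500·0.1000 = 0.2450 m before braking
robot under decel: 2.4500²/(2·2.5000) = 1.2005 m
person approaches 1.0000·(0.1000+0.9800) = 1.0800 m
residual clearance needed = 0.0600+0.0050+0.0150 = 0.0800 m
sum ≈ 0.2450+1.2005+1.0800+0.0800 ≈ 2.6055 m = S ✓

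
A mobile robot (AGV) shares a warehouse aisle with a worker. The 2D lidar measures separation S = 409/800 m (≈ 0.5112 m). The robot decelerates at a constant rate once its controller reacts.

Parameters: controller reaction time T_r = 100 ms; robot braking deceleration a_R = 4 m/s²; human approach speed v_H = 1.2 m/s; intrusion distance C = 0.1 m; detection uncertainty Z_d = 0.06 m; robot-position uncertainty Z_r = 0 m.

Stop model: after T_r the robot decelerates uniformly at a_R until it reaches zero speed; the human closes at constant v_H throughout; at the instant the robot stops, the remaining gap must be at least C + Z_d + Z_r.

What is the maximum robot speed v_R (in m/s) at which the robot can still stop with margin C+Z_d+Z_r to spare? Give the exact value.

v_R_max = 1/2 m/s = 0.5000 m/s

at the boundary: (1/8)·v² + (2/5)·v + (-37/160) = 0
  disc = (2/5)² − 4·(1/8)·(-37/160) = 441/1600 ; √disc = 21/40
  v_R = (−(2/5) + 21/40) / (2·(1/8)) = 1/2 m/s
check:
stop time T_s = (1/2)/4 = 0.1250 s
robot covers v_R·T_r = 0.5000·0.1000 = 0.0500 m before braking
robot covers 0.5000·0.1250 − ½·4.0000·0.1250² = 0.0312 m while stopping
person approaches 1.2000·(0.1000+0.1250) = 0.2700 m
residual clearance needed = 0.1000+0.0600+0.0000 = 0.1600 m
sum ≈ 0.0500+0.0312+0.2700+0.1600 ≈ 0.5112 m = S ✓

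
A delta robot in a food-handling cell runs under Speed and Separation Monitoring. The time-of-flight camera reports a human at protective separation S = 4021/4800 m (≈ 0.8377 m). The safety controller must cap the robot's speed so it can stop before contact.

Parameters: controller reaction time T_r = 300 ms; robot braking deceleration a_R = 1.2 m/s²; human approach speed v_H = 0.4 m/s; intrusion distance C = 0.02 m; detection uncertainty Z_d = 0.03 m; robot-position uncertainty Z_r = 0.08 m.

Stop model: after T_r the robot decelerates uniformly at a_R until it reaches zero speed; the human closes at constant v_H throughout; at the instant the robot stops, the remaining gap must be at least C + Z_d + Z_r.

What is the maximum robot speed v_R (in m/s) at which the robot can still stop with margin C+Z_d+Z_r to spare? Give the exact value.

v_R_max = 13/20 m/s = 0.6500 m/s

quadratic (5/12)·v² + (19/30)·v + (-2821/4800) = 0
  disc = (19/30)² − 4·(5/12)·(-2821/4800) = 2209/1600 ; √disc = 47/40
  v_R = (−(19/30) + 47/40) / (2·(5/12)) = 13/20 m/s
check:
stop time T_s = (13/20)/(6/5) = 0.5417 s
reaction-phase robot travel = 0.6500·0.3000 = 0.1950 m
robot covers 0.6500·0.5417 − ½·1.2000·0.5417² = 0.1760 m while stopping
human closes 0.4000·0.8417 = 0.3367 m
residual clearance needed = 0.0200+0.0300+0.0800 = 0.1300 m
sum ≈ 0.1950+0.1760+0.3367+0.1300 ≈ 0.8377 m = S ✓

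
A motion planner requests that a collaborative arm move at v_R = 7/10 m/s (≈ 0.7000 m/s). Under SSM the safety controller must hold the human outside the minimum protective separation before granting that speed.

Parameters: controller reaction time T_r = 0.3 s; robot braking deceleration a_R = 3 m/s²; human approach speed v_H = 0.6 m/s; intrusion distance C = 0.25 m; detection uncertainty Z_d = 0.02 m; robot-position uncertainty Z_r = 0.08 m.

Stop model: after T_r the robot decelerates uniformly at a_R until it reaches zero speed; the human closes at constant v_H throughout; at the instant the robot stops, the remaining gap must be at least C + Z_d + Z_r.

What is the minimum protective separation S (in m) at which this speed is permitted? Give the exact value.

T_s = v_R/a_R = (7/10)/3 = 0.2333 s
robot covers v_R·T_r = 0.7000·0.3000 = 0.2100 m before braking
braking distance = 0.7000²/(2·3.0000) = 0.0817 m
person approaches 0.6000·(0.3000+0.2333) = 0.3200 m
margins: 0.2500+0.0200+0.0800 = 0.3500 m
S_min ≈ 0.2100+0.0817+0.3200+0.3500  ⇒  S_min = 577/600 m

S_min = 577/600 m = 0.9617 m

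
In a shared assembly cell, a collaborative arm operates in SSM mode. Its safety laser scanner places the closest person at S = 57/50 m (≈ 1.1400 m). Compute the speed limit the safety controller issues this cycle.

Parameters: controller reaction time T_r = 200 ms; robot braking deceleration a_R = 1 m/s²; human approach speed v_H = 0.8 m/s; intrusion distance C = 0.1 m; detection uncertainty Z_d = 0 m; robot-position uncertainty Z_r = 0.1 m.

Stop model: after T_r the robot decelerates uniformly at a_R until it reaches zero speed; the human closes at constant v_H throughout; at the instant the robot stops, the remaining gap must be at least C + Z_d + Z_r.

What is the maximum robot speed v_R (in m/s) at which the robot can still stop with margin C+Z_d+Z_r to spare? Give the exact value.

collect terms ⇒ (1/2)·v_R² + (1)·v_R + (-39/50) = 0
  disc = (1)² − 4·(1/2)·(-39/50) = 64/25 ; √disc = 8/5
  v_R = (−(1) + 8/5) / (2·(1/2)) = 3/5 m/s
check:
braking lasts T_s = (3/5)/1 = 0.6000 s
reaction-phase robot travel = 0.6000·0.2000 = 0.1200 m
braking distance = 0.6000²/(2·1.0000) = 0.1800 m
human over T_r+T_s: 0.8000·(0.2000+0.6000) = 0.6400 m
residual clearance needed = 0.1000+0.0000+0.1000 = 0.2000 m
sum ≈ 0.1200+0.1800+0.6400+0.2000 ≈ 1.1400 m = S ✓

v_R_max = 3/5 m/s = 0.6000 m/s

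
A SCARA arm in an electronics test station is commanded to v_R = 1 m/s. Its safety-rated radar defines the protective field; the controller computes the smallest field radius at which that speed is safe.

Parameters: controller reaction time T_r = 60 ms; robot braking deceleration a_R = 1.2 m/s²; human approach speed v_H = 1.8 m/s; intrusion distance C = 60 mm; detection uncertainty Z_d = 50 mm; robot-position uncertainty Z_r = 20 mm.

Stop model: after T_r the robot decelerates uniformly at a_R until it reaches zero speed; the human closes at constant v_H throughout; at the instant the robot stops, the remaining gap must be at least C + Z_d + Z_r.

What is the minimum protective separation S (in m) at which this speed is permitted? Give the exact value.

T_s = v_R/a_R = 1/(6/5) = 0.8333 s
reaction-phase robot travel = 1.0000·0.0600 = 0.0600 m
braking distance = 1.0000²/(2·1.2000) = 0.4167 m
human closes 1.8000·0.8933 = 1.6080 m
residual clearance needed = 0.0600+0.0500+0.0200 = 0.1300 m
S_min ≈ 0.0600+0.4167+1.6080+0.1300  ⇒  S_min = 1661/750 m

S_min = 1661/750 m = 2.2147 m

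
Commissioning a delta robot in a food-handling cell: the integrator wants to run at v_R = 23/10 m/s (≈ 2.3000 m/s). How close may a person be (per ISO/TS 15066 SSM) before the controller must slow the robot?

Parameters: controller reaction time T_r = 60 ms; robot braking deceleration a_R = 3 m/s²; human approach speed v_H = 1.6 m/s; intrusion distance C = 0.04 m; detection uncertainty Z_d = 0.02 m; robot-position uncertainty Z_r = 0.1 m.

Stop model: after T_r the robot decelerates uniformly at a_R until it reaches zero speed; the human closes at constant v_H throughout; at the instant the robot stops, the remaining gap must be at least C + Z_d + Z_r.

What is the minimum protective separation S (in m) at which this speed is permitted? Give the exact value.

S_min = 7507/3000 m = 2.5023 m

stop time T_s = (23/10)/3 = 0.7667 s
reaction-phase robot travel = 2.3000·0.0600 = 0.1380 m
robot covers 2.3000·0.7667 − ½·3.0000·0.7667² = 0.8817 m while stopping
person approaches 1.6000·(0.0600+0.7667) = 1.3227 m
C+Z_d+Z_r = 0.0400+0.0200+0.1000 = 0.1600 m
S_min ≈ 0.1380+0.8817+1.3227+0.1600  ⇒  S_min = 7507/3000 m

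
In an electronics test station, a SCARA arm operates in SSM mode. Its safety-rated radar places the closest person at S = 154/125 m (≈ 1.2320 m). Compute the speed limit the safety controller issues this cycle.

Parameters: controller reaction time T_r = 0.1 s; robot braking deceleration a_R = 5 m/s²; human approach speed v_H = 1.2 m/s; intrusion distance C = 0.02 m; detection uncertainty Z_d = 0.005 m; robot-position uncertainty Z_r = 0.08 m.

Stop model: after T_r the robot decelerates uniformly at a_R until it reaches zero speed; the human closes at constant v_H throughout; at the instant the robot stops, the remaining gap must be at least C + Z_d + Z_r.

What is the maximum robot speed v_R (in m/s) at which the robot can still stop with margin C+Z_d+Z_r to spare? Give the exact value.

v_R_max = 19/10 m/s = 1.9000 m/s

collect terms ⇒ (1/10)·v_R² + (17/50)·v_R + (-1007/1000) = 0
  disc = (17/50)² − 4·(1/10)·(-1007/1000) = 324/625 ; √disc = 18/25
  v_R = (−(17/50) + 18/25) / (2·(1/10)) = 19/10 m/s
check:
stop time T_s = (19/10)/5 = 0.3800 s
robot covers v_R·T_r = 1.9000·0.1000 = 0.1900 m before braking
braking distance = 1.9000²/(2·5.0000) = 0.3610 m
human closes 1.2000·0.4800 = 0.5760 m
margins: 0.0200+0.0050+0.0800 = 0.1050 m
sum ≈ 0.1900+0.3610+0.5760+0.1050 ≈ 1.2320 m = S ✓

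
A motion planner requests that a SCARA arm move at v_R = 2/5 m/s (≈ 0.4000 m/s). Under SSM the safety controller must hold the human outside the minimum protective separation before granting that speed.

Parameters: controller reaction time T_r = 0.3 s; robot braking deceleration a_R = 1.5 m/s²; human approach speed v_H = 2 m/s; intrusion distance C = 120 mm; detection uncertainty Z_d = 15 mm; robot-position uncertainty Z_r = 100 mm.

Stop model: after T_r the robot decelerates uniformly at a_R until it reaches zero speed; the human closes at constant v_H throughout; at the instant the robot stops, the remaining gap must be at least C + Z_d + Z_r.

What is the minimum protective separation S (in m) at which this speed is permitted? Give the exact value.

stop time T_s = (2/5)/(3/2) = 0.2667 s
reaction-phase robot travel = 0.4000·0.3000 = 0.1200 m
robot covers 0.4000·0.2667 − ½·1.5000·0.2667² = 0.0533 m while stopping
human closes 2.0000·0.5667 = 1.1333 m
margins: 0.1200+0.0150+0.1000 = 0.2350 m
S_min ≈ 0.1200+0.0533+1.1333+0.2350  ⇒  S_min = 37/24 m

S_min = 37/24 m = 1.5417 m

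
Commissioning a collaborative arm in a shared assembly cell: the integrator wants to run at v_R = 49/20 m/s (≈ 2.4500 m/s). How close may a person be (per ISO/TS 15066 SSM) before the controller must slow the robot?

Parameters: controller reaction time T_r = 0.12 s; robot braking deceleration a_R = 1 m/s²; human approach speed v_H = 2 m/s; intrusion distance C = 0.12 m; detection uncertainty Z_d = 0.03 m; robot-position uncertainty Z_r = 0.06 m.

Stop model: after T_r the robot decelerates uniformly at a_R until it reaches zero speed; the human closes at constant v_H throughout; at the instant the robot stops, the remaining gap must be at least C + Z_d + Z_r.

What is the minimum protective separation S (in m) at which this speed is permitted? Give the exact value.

braking lasts T_s = (49/20)/1 = 2.4500 s
robot covers v_R·T_r = 2.4500·0.1200 = 0.2940 m before braking
robot under decel: 2.4500²/(2·1.0000) = 3.0013 m
human over T_r+T_s: 2.0000·(0.1200+2.4500) = 5.1400 m
C+Z_d+Z_r = 0.1200+0.0300+0.0600 = 0.2100 m
S_min ≈ 0.2940+3.0013+5.1400+0.2100  ⇒  S_min = 34581/4000 m

S_min = 34581/4000 m = 8.6453 m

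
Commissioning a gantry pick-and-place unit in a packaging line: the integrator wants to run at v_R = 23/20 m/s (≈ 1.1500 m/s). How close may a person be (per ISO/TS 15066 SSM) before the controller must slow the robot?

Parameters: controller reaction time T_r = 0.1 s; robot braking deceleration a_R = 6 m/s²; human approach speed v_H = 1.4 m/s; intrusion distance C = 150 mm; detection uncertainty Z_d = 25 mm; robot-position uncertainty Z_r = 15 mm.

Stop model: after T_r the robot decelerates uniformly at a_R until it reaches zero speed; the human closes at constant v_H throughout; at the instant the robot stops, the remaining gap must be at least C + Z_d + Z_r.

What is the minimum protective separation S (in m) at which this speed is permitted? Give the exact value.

braking lasts T_s = (23/20)/6 = 0.1917 s
robot covers v_R·T_r = 1.1500·0.1000 = 0.1150 m before braking
braking distance = 1.1500²/(2·6.0000) = 0.1102 m
human over T_r+T_s: 1.4000·(0.1000+0.1917) = 0.4083 m
C+Z_d+Z_r = 0.1500+0.0250+0.0150 = 0.1900 m
S_min ≈ 0.1150+0.1102+0.4083+0.1900  ⇒  S_min = 3953/4800 m

S_min = 3953/4800 m = 0.8235 m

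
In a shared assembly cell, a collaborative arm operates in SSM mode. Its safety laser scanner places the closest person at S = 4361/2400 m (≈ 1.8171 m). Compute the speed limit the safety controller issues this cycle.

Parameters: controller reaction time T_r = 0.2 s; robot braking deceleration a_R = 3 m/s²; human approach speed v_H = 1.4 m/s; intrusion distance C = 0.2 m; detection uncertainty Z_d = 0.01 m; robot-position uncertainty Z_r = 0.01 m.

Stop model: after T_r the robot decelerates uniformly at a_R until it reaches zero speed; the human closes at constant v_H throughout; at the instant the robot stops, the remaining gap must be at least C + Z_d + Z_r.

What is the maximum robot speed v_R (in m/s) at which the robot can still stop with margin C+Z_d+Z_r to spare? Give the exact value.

at the boundary: (1/6)·v² + (2/3)·v + (-3161/2400) = 0
  disc = (2/3)² − 4·(1/6)·(-3161/2400) = 529/400 ; √disc = 23/20
  v_R = (−(2/3) + 23/20) / (2·(1/6)) = 29/20 m/s
check:
stop time T_s = (29/20)/3 = 0.4833 s
reaction-phase robot travel = 1.4500·0.2000 = 0.2900 m
braking distance = 1.4500²/(2·3.0000) = 0.3504 m
person approaches 1.4000·(0.2000+0.4833) = 0.9567 m
C+Z_d+Z_r = 0.2000+0.0100+0.0100 = 0.2200 m
sum ≈ 0.2900+0.3504+0.9567+0.2200 ≈ 1.8171 m = S ✓

v_R_max = 29/20 m/s = 1.4500 m/s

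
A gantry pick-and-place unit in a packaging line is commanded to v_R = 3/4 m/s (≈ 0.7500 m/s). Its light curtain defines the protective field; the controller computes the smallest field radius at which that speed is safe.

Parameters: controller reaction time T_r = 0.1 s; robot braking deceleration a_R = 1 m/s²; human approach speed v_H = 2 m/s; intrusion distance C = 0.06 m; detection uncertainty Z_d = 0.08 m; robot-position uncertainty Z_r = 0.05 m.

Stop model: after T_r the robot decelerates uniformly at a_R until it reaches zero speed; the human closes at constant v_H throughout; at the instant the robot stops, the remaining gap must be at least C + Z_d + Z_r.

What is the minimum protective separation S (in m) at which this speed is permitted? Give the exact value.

S_min = 1797/800 m = 2.2462 m

stop time T_s = (3/4)/1 = 0.7500 s
reaction-phase robot travel = 0.7500·0.1000 = 0.0750 m
robot under decel: 0.7500²/(2·1.0000) = 0.2812 m
human closes 2.0000·0.8500 = 1.7000 m
residual clearance needed = 0.0600+0.0800+0.0500 = 0.1900 m
S_min ≈ 0.0750+0.2812+1.7000+0.1900  ⇒  S_min = 1797/800 m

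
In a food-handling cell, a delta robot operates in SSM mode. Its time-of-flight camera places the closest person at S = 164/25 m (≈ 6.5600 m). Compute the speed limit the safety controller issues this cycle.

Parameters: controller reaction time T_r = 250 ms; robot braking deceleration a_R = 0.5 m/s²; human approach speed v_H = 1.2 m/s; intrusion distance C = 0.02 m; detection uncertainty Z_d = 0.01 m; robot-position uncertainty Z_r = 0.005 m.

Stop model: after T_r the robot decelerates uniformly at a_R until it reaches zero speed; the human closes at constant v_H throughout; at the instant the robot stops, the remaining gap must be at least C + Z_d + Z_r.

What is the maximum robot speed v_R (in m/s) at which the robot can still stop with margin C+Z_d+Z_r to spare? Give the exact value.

quadratic (1)·v² + (53/20)·v + (-249/40) = 0
  disc = (53/20)² − 4·(1)·(-249/40) = 12769/400 ; √disc = 113/20
  v_R = (−(53/20) + 113/20) / (2·(1)) = 3/2 m/s
check:
T_s = v_R/a_R = (3/2)/(1/2) = 3.0000 s
reaction-phase robot travel = 1.5000·0.2500 = 0.3750 m
robot covers 1.5000·3.0000 − ½·0.5000·3.0000² = 2.2500 m while stopping
human closes 1.2000·3.2500 = 3.9000 m
margins: 0.0200+0.0100+0.0050 = 0.0350 m
sum ≈ 0.3750+2.2500+3.9000+0.0350 ≈ 6.5600 m = S ✓

v_R_max = 3/2 m/s = 1.5000 m/s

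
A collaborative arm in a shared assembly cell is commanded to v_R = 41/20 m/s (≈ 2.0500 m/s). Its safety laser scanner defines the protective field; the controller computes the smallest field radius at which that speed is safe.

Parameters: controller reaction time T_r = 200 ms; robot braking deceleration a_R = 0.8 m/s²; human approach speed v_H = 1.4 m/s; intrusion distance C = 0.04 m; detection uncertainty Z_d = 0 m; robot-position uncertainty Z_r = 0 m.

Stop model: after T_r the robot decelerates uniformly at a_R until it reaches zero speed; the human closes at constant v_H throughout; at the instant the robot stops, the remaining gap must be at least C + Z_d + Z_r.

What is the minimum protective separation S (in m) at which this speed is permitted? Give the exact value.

S_min = 22221/3200 m = 6.9441 m

T_s = v_R/a_R = (41/20)/(4/5) = 2.5625 s
robot covers v_R·T_r = 2.0500·0.2000 = 0.4100 m before braking
robot under decel: 2.0500²/(2·0.8000) = 2.6266 m
person approaches 1.4000·(0.2000+2.5625) = 3.8675 m
residual clearance needed = 0.0400+0.0000+0.0000 = 0.0400 m
S_min ≈ 0.4100+2.6266+3.8675+0.0400  ⇒  S_min = 22221/3200 m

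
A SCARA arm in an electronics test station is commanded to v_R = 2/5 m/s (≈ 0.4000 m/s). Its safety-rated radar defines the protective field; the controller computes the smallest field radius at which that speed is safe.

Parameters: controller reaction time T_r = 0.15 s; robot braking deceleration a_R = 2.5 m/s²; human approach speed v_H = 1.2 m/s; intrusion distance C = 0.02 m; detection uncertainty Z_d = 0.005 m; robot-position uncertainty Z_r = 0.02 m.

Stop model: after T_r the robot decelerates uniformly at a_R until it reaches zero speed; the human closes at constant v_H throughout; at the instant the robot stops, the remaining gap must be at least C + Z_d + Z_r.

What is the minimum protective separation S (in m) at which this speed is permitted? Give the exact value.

braking lasts T_s = (2/5)/(5/2) = 0.1600 s
robot in T_r: 0.4000·0.1500 = 0.0600 m
robot under decel: 0.4000²/(2·2.5000) = 0.0320 m
human over T_r+T_s: 1.2000·(0.1500+0.1600) = 0.3720 m
residual clearance needed = 0.0200+0.0050+0.0200 = 0.0450 m
S_min ≈ 0.0600+0.0320+0.3720+0.0450  ⇒  S_min = 509/1000 m

S_min = 509/1000 m = 0.5090 m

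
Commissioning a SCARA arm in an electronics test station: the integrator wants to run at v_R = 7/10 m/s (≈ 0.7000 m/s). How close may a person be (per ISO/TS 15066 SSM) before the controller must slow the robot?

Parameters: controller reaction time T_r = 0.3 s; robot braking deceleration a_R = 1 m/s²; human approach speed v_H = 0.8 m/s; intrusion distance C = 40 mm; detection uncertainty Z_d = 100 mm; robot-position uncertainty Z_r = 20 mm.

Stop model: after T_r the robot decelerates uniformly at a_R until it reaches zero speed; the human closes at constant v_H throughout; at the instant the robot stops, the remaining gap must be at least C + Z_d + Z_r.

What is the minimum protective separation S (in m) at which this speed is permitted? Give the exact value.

braking lasts T_s = (7/10)/1 = 0.7000 s
robot in T_r: 0.7000·0.3000 = 0.2100 m
braking distance = 0.7000²/(2·1.0000) = 0.2450 m
human closes 0.8000·1.0000 = 0.8000 m
residual clearance needed = 0.0400+0.1000+0.0200 = 0.1600 m
S_min ≈ 0.2100+0.2450+0.8000+0.1600  ⇒  S_min = 283/200 m

S_min = 283/200 m = 1.4150 m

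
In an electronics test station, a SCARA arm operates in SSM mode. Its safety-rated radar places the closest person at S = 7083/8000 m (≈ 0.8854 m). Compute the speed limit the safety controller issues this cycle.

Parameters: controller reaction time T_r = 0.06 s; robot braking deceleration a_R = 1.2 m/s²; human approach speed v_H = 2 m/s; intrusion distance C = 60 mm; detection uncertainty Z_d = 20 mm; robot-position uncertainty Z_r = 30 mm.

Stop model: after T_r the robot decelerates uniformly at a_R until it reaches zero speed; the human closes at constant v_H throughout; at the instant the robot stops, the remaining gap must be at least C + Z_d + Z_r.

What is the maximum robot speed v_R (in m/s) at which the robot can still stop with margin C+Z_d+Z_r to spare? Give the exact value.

v_R_max = 7/20 m/s = 0.3500 m/s

quadratic (5/12)·v² + (259/150)·v + (-5243/8000) = 0
  disc = (259/150)² − 4·(5/12)·(-5243/8000) = 1466521/360000 ; √disc = 1211/600
  v_R = (−(259/150) + 1211/600) / (2·(5/12)) = 7/20 m/s
check:
braking lasts T_s = (7/20)/(6/5) = 0.2917 s
reaction-phase robot travel = 0.3500·0.0600 = 0.0210 m
braking distance = 0.3500²/(2·1.2000) = 0.0510 m
person approaches 2.0000·(0.0600+0.2917) = 0.7033 m
residual clearance needed = 0.0600+0.0200+0.0300 = 0.1100 m
sum ≈ 0.0210+0.0510+0.7033+0.1100 ≈ 0.8854 m = S ✓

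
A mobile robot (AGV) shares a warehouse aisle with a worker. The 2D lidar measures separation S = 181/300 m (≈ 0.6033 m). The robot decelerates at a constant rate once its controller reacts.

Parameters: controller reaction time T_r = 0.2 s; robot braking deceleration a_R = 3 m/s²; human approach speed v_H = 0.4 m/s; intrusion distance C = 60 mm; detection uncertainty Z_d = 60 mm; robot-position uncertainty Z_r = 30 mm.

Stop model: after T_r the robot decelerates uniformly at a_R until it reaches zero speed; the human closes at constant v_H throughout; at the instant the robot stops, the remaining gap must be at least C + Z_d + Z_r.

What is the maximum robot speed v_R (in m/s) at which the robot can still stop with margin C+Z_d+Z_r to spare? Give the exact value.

at the boundary: (1/6)·v² + (1/3)·v + (-28/75) = 0
  disc = (1/3)² − 4·(1/6)·(-28/75) = 9/25 ; √disc = 3/5
  v_R = (−(1/3) + 3/5) / (2·(1/6)) = 4/5 m/s
check:
stop time T_s = (4/5)/3 = 0.2667 s
reaction-phase robot travel = 0.8000·0.2000 = 0.1600 m
braking distance = 0.8000²/(2·3.0000) = 0.1067 m
person approaches 0.4000·(0.2000+0.2667) = 0.1867 m
C+Z_d+Z_r = 0.0600+0.0600+0.0300 = 0.1500 m
sum ≈ 0.1600+0.1067+0.1867+0.1500 ≈ 0.6033 m = S ✓

v_R_max = 4/5 m/s = 0.8000 m/s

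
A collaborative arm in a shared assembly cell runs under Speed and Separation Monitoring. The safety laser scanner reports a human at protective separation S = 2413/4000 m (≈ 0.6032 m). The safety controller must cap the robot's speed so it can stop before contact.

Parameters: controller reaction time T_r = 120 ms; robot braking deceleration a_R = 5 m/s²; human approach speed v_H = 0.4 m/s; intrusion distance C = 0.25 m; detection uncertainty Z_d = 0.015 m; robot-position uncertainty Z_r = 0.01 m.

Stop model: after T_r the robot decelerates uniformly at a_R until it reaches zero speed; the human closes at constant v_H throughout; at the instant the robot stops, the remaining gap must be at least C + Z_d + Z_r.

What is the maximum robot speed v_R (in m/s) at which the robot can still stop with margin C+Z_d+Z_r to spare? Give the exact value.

quadratic (1/10)·v² + (1/5)·v + (-1121/4000) = 0
  disc = (1/5)² − 4·(1/10)·(-1121/4000) = 1521/10000 ; √disc = 39/100
  v_R = (−(1/5) + 39/100) / (2·(1/10)) = 19/20 m/s
check:
T_s = v_R/a_R = (19/20)/5 = 0.1900 s
robot covers v_R·T_r = 0.9500·0.1200 = 0.1140 m before braking
robot covers 0.9500·0.1900 − ½·5.0000·0.1900² = 0.0902 m while stopping
person approaches 0.4000·(0.1200+0.1900) = 0.1240 m
residual clearance needed = 0.2500+0.0150+0.0100 = 0.2750 m
sum ≈ 0.1140+0.0902+0.1240+0.2750 ≈ 0.6032 m = S ✓

v_R_max = 19/20 m/s = 0.9500 m/s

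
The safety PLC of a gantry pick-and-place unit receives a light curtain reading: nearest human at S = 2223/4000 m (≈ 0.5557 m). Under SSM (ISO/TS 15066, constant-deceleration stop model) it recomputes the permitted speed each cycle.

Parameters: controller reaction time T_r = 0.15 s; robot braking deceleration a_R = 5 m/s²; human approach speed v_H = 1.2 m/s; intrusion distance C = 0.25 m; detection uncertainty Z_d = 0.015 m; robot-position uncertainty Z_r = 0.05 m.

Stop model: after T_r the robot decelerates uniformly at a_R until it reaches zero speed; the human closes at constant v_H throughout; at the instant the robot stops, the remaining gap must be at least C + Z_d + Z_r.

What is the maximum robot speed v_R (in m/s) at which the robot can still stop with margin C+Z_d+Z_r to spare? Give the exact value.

v_R_max = 3/20 m/s = 0.1500 m/s

collect terms ⇒ (1/10)·v_R² + (39/100)·v_R + (-243/4000) = 0
  disc = (39/100)² − 4·(1/10)·(-243/4000) = 441/2500 ; √disc = 21/50
  v_R = (−(39/100) + 21/50) / (2·(1/10)) = 3/20 m/s
check:
braking lasts T_s = (3/20)/5 = 0.0300 s
reaction-phase robot travel = 0.1500·0.1500 = 0.0225 m
robot under decel: 0.1500²/(2·5.0000) = 0.0022 m
human over T_r+T_s: 1.2000·(0.1500+0.0300) = 0.2160 m
C+Z_d+Z_r = 0.2500+0.0150+0.0500 = 0.3150 m
sum ≈ 0.0225+0.0022+0.2160+0.3150 ≈ 0.5557 m = S ✓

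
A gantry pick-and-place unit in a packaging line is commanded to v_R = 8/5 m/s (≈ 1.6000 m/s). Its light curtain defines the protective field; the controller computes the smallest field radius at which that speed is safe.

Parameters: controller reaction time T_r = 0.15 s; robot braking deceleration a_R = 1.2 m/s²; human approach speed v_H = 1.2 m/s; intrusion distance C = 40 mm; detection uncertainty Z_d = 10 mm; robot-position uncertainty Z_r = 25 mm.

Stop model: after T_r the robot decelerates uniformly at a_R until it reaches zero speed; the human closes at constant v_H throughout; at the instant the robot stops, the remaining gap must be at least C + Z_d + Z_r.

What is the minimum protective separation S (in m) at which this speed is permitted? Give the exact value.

S_min = 1897/600 m = 3.1617 m

T_s = v_R/a_R = (8/5)/(6/5) = 1.3333 s
robot in T_r: 1.6000·0.1500 = 0.2400 m
robot under decel: 1.6000²/(2·1.2000) = 1.0667 m
human closes 1.2000·1.4833 = 1.7800 m
residual clearance needed = 0.0400+0.0100+0.0250 = 0.0750 m
S_min ≈ 0.2400+1.0667+1.7800+0.0750  ⇒  S_min = 1897/600 m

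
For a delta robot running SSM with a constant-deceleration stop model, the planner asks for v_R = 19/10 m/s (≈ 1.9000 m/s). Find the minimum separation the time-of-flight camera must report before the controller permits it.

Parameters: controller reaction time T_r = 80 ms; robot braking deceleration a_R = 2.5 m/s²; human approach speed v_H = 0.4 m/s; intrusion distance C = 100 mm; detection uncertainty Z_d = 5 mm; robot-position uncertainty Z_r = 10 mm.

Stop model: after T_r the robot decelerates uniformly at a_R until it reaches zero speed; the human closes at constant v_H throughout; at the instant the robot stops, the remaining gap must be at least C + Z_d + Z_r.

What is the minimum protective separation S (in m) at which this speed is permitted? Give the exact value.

braking lasts T_s = (19/10)/(5/2) = 0.7600 s
reaction-phase robot travel = 1.9000·0.0800 = 0.1520 m
robot under decel: 1.9000²/(2·2.5000) = 0.7220 m
human closes 0.4000·0.8400 = 0.3360 m
C+Z_d+Z_r = 0.1000+0.0050+0.0100 = 0.1150 m
S_min ≈ 0.1520+0.7220+0.3360+0.1150  ⇒  S_min = 53/40 m

S_min = 53/40 m = 1.3250 m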